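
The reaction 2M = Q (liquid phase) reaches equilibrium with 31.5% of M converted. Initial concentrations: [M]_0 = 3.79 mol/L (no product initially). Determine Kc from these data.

Let X = conversion of M.
Concentrations: [M] = 3.79 − 3.79X; [Q] = 1.9X.
At X = 0.315: [M] = 2.6, [Q] = 0.597.
Kc = [Q] / ([M]^2) = 0.0886 L/mol.

Kc = 0.0886 L/mol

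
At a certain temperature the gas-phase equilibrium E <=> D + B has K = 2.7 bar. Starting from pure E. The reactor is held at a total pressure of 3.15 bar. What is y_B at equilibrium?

y_B = 0.405

Let X = conversion of E (basis 1 mol E); extent of reaction ξ = X.
Mole table: n_E = 1 − X; n_D = X; n_B = X.
Total moles n_T = 1 + X.
Mole fractions y_i = n_i/n_T; K = p_D p_B / (p_E) with p_i = y_i·P.
Equating to 2.7 bar and solving on 0 < X < 1: X = 0.679.
Then n_B = 0.679, n_T = 1.68, so y_B = 0.405.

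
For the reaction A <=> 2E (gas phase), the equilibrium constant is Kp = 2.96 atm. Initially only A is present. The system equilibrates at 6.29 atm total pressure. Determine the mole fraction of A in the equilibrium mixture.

y_A = 0.510

Basis: 1 mol A initially; let X = conversion of A. Extent ξ = X.
Moles: n_A = 1 − X; n_E = 2X.
n_T = Σnᵢ = 1 + X.
Mole fractions y_i = n_i/n_T; Kp = p_E^2 / (p_A) with p_i = y_i·P.
Equating to 2.96 atm and solving on 0 < X < 1: X = 0.324.
Then n_A = 0.676, n_T = 1.32, so y_A = 0.510.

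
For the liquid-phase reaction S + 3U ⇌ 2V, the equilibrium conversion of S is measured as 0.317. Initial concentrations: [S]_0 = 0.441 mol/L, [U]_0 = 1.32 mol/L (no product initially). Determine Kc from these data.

Let X = conversion of S.
Concentrations: [S] = 0.441 − 0.441X; [U] = 1.32 − 1.32X; [V] = 0.882X.
At X = 0.317: [S] = 0.301, [U] = 0.901, [V] = 0.28.
Kc = [V]^2 / ([S] [U]^3) = 0.355 (mol/L)^-2.

Kc = 0.355 (mol/L)^-2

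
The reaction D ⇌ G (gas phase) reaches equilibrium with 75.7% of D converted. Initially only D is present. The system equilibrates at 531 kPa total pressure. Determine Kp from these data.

Basis: 1 mol D initially; let X = conversion of D. Extent ξ = X.
At extent ξ: n_D = 1 − X; n_G = X.
Total moles n_T = 1 (Δν = 0, constant).
At X = 0.757: n_D = 0.243, n_G = 0.757, n_T = 1.
p_i = (n_i/n_T)·P. Kp = p_G / (p_D) = 3.12.

Kp = 3.12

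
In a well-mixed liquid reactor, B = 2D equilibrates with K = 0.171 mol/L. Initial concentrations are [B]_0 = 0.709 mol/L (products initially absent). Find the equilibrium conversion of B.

Let X = conversion of B; extent ξ = 0.709·X mol/L.
Concentrations: [B] = 0.709 − 0.709X; [D] = 1.42X.
K = [D]^2 / ([B]).
This equals 0.171 at X = 0.217 (the root in 0 < X < 1).

X = 0.217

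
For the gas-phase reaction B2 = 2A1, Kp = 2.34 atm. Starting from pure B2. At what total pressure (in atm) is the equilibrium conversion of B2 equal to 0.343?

P = 4.39 atm

Let X = conversion of B2 (basis 1 mol B2); extent of reaction ξ = X.
At extent ξ: n_B2 = 1 − X; n_A1 = 2X.
Total moles n_T = 1 + X.
Kp = p_A1^2 / (p_B2) with p_i = (n_i/n_T)·P.
At X = 0.343: the mole-fraction product g(X) = Π y_i^ν_i = 0.5333. Since Kp = g(X)·P^{1}, P = (Kp/g)^(1/1) = (2.34/0.5333)^(1/1) = 4.39 atm.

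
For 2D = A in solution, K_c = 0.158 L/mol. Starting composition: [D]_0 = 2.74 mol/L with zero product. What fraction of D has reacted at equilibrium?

Let X = conversion of D; extent ξ = 2.74X/2 mol/L.
Concentrations: [D] = 2.74 − 2.74X; [A] = 1.37X.
K_c = [A] / ([D]^2).
Solving K_c = 0.158 for X ∈ (0,1): X = 0.357.

X = 0.357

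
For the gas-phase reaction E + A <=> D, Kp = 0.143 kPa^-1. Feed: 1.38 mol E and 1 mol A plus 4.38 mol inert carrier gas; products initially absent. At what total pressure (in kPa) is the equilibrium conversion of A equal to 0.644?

P = 105 kPa

Let X = conversion of A (basis 1 mol A); extent of reaction ξ = X.
Species balance: n_E = 1.38 − X; n_A = 1 − X; n_D = X; n_I = 4.38 (inert).
Summing: n_T = 6.76 − X.
Kp = p_D / (p_E p_A) with p_i = (n_i/n_T)·P.
At X = 0.644: the mole-fraction product g(X) = Π y_i^ν_i = 15.03. Since Kp = g(X)·P^{-1}, P = (g/Kp)^(1/1) = (15.03/0.143)^(1/1) = 105 kPa.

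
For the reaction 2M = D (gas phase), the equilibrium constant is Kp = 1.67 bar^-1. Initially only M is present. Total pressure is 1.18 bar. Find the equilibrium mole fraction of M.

y_M = 0.502

Take 1 mol M as basis and let X be its fractional conversion, so ξ = 0.5X.
Species balance: n_M = 1 − X; n_D = 0.5X.
Summing: n_T = 1 − 0.5X.
With p_i = (n_i/n_T)P, Kp = p_D / (p_M^2).
Setting this equal to 1.67 bar^-1 and taking the physical root (0 < X < 1) gives X = 0.664.
Then n_M = 0.336, n_T = 0.668, so y_M = 0.502.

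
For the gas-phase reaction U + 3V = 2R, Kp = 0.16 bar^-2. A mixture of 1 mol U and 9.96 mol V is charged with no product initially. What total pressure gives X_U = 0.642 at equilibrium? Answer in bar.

P = 2.28 bar

Take 1 mol U as basis and let X be its fractional conversion, so ξ = X.
Moles: n_U = 1 − X; n_V = 9.96 − 3X; n_R = 2X.
n_T = Σnᵢ = 11 − 2X.
Kp = p_R^2 / (p_U p_V^3) with p_i = (n_i/n_T)·P.
At X = 0.642: the mole-fraction product g(X) = Π y_i^ν_i = 0.8315. Since Kp = g(X)·P^{-2}, P = (g/Kp)^(1/2) = (0.8315/0.16)^(1/2) = 2.28 bar.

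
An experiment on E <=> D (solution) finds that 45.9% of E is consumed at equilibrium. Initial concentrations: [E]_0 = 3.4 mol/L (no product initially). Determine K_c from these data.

K_c = 0.848

Let X = conversion of E.
Concentrations: [E] = 3.4 − 3.4X; [D] = 3.4X.
At X = 0.459: [E] = 1.84, [D] = 1.56.
K_c = [D] / ([E]) = 0.848.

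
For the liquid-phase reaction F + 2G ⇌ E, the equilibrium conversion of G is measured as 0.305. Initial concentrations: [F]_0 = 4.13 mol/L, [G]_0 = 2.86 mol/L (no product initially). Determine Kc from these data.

Kc = 0.0299 (mol/L)^-2

Let X = conversion of G.
Concentrations: [F] = 4.13 − 1.43X; [G] = 2.86 − 2.86X; [E] = 1.43X.
At X = 0.305: [F] = 3.69, [G] = 1.99, [E] = 0.436.
Kc = [E] / ([F] [G]^2) = 0.0299 (mol/L)^-2.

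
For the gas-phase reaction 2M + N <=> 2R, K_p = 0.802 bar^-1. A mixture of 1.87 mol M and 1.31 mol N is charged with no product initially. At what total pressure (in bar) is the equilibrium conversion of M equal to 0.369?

P = 1.25 bar

Let X = conversion of M (basis 1.87 mol M); extent of reaction ξ = 0.935X.
At extent ξ: n_M = 1.87 − 1.87X; n_N = 1.31 − 0.935X; n_R = 1.87X.
n_T = Σnᵢ = 3.18 − 0.935X.
K_p = p_R^2 / (p_M^2 p_N) with p_i = (n_i/n_T)·P.
At X = 0.369: the mole-fraction product g(X) = Π y_i^ν_i = 1.005. Since K_p = g(X)·P^{-1}, P = (g/K_p)^(1/1) = (1.005/0.802)^(1/1) = 1.25 bar.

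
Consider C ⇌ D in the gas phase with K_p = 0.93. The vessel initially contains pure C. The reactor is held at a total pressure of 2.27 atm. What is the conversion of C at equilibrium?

X = 0.482

Basis: 1 mol C initially; let X = conversion of C. Extent ξ = X.
At extent ξ: n_C = 1 − X; n_D = X.
Total moles n_T = 1 (Δν = 0, constant).
With p_i = (n_i/n_T)P, K_p = p_D / (p_C).
Equating to 0.93 and solving on 0 < X < 1: X = 0.482.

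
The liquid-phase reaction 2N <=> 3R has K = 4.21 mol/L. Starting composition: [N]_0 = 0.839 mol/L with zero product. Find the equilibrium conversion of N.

Let X = conversion of N; extent ξ = 0.839X/2 mol/L.
Concentrations: [N] = 0.839 − 0.839X; [R] = 1.26X.
K = [R]^3 / ([N]^2).
Setting equal to 4.21 and solving for X on (0,1) gives X = 0.610.

X = 0.610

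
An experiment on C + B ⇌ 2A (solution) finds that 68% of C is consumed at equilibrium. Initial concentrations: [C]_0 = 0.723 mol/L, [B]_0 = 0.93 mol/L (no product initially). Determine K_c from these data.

Let X = conversion of C.
Concentrations: [C] = 0.723 − 0.723X; [B] = 0.93 − 0.723X; [A] = 1.45X.
At X = 0.68: [C] = 0.231, [B] = 0.438, [A] = 0.983.
K_c = [A]^2 / ([C] [B]) = 9.53.

K_c = 9.53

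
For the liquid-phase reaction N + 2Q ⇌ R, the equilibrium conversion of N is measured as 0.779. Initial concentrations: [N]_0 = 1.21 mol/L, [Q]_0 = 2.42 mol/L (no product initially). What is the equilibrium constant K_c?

K_c = 12.3 (mol/L)^-2

Let X = conversion of N.
Concentrations: [N] = 1.21 − 1.21X; [Q] = 2.42 − 2.42X; [R] = 1.21X.
At X = 0.779: [N] = 0.267, [Q] = 0.535, [R] = 0.943.
K_c = [R] / ([N] [Q]^2) = 12.3 (mol/L)^-2.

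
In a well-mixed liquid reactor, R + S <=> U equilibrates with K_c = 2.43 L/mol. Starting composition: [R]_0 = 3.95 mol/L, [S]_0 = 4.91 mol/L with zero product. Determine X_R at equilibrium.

Let X = conversion of R; extent ξ = 3.95·X mol/L.
Concentrations: [R] = 3.95 − 3.95X; [S] = 4.91 − 3.95X; [U] = 3.95X.
K_c = [U] / ([R] [S]).
This equals 2.43 at X = 0.807 (the root in 0 < X < 1).

X = 0.807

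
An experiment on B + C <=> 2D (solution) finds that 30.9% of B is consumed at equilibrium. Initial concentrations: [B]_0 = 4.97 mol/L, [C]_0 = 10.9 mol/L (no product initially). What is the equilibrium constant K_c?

K_c = 0.293

Let X = conversion of B.
Concentrations: [B] = 4.97 − 4.97X; [C] = 10.9 − 4.97X; [D] = 9.94X.
At X = 0.309: [B] = 3.43, [C] = 9.36, [D] = 3.07.
K_c = [D]^2 / ([B] [C]) = 0.293.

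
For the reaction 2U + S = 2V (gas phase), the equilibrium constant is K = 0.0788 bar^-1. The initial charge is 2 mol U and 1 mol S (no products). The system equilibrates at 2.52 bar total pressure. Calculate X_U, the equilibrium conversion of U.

Let X = conversion of U (basis 2 mol U); extent of reaction ξ = X.
At extent ξ: n_U = 2 − 2X; n_S = 1 − X; n_V = 2X.
Total moles n_T = 3 − X.
y_i = n_i/n_T, p_i = y_i·P. K = p_V^2 / (p_U^2 p_S).
Setting this equal to 0.0788 bar^-1 and taking the physical root (0 < X < 1) gives X = 0.193.

X = 0.193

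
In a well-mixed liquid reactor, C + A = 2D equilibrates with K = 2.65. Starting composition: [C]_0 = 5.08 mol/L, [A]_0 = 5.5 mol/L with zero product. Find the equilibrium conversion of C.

X = 0.467

Let X = conversion of C; extent ξ = 5.08·X mol/L.
Concentrations: [C] = 5.08 − 5.08X; [A] = 5.5 − 5.08X; [D] = 10.2X.
K = [D]^2 / ([C] [A]).
Solving K = 2.65 for X ∈ (0,1): X = 0.467.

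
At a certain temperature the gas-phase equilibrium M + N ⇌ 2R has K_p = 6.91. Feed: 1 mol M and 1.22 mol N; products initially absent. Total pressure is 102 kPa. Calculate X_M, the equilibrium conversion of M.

Let X = conversion of M (basis 1 mol M); extent of reaction ξ = X.
At extent ξ: n_M = 1 − X; n_N = 1.22 − X; n_R = 2X.
Total moles n_T = 2.22 (Δν = 0, constant).
With p_i = (n_i/n_T)P, K_p = p_R^2 / (p_M p_N).
Setting this equal to 6.91 and taking the physical root (0 < X < 1) gives X = 0.623.

X = 0.623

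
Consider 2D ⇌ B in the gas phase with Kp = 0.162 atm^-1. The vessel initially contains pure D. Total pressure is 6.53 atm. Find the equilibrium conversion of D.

Take 1 mol D as basis and let X be its fractional conversion, so ξ = 0.5X.
Species balance: n_D = 1 − X; n_B = 0.5X.
Summing: n_T = 1 − 0.5X.
With p_i = (n_i/n_T)P, Kp = p_B / (p_D^2).
Substituting and setting equal to 0.162 atm^-1 gives a polynomial in X; the root in (0,1) is X = 0.563.

X = 0.563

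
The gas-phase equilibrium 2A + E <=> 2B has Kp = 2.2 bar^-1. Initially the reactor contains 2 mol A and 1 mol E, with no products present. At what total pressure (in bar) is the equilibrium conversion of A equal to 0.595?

P = 5.83 bar

Take 2 mol A as basis and let X be its fractional conversion, so ξ = X.
Moles: n_A = 2 − 2X; n_E = 1 − X; n_B = 2X.
n_T = Σnᵢ = 3 − X.
Kp = p_B^2 / (p_A^2 p_E) with p_i = (n_i/n_T)·P.
At X = 0.595: the mole-fraction product g(X) = Π y_i^ν_i = 12.82. Since Kp = g(X)·P^{-1}, P = (g/Kp)^(1/1) = (12.82/2.2)^(1/1) = 5.83 bar.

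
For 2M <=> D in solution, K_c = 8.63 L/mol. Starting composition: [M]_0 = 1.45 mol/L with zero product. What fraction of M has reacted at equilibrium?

X = 0.819

Let X = conversion of M; extent ξ = 1.45X/2 mol/L.
Concentrations: [M] = 1.45 − 1.45X; [D] = 0.725X.
K_c = [D] / ([M]^2).
Setting equal to 8.63 and solving for X on (0,1) gives X = 0.819.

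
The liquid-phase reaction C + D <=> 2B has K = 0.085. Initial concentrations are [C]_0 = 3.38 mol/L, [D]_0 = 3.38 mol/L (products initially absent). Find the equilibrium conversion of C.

Let X = conversion of C; extent ξ = 3.38·X mol/L.
Concentrations: [C] = 3.38 − 3.38X; [D] = 3.38 − 3.38X; [B] = 6.76X.
K = [B]^2 / ([C] [D]).
Equating to 0.085: the physical root is X = 0.127.

X = 0.127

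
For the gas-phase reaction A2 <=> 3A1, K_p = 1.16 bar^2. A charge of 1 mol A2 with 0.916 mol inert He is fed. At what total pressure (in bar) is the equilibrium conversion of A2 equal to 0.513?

P = 1.16 bar

Basis: 1 mol A2 initially; let X = conversion of A2. Extent ξ = X.
At extent ξ: n_A2 = 1 − X; n_A1 = 3X; n_I = 0.916 (inert).
Summing: n_T = 1.92 + 2X.
K_p = p_A1^3 / (p_A2) with p_i = (n_i/n_T)·P.
At X = 0.513: the mole-fraction product g(X) = Π y_i^ν_i = 0.8648. Since K_p = g(X)·P^{2}, P = (K_p/g)^(1/2) = (1.16/0.8648)^(1/2) = 1.16 bar.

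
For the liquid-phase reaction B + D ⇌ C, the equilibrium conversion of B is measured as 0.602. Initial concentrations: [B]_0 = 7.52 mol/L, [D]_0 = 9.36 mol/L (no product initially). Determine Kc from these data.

Kc = 0.313 L/mol

Let X = conversion of B.
Concentrations: [B] = 7.52 − 7.52X; [D] = 9.36 − 7.52X; [C] = 7.52X.
At X = 0.602: [B] = 2.99, [D] = 4.83, [C] = 4.53.
Kc = [C] / ([B] [D]) = 0.313 L/mol.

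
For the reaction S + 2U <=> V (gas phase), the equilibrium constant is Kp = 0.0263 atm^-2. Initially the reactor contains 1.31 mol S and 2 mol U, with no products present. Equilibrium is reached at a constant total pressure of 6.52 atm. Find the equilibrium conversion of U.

X = 0.301

Let X = conversion of U (basis 2 mol U); extent of reaction ξ = X.
Moles: n_S = 1.31 − X; n_U = 2 − 2X; n_V = X.
Summing: n_T = 3.31 − 2X.
y_i = n_i/n_T, p_i = y_i·P. Kp = p_V / (p_S p_U^2).
Substituting and setting equal to 0.0263 atm^-2 gives a polynomial in X; the root in (0,1) is X = 0.301.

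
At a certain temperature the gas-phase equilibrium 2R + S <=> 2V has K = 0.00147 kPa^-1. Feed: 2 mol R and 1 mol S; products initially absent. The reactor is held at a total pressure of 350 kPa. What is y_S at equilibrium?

y_S = 0.267

Basis: 2 mol R initially; let X = conversion of R. Extent ξ = X.
Moles: n_R = 2 − 2X; n_S = 1 − X; n_V = 2X.
Total moles n_T = 3 − X.
Mole fractions y_i = n_i/n_T; K = p_V^2 / (p_R^2 p_S) with p_i = y_i·P.
Equating to 0.00147 kPa^-1 and solving on 0 < X < 1: X = 0.271.
Then n_S = 0.729, n_T = 2.73, so y_S = 0.267.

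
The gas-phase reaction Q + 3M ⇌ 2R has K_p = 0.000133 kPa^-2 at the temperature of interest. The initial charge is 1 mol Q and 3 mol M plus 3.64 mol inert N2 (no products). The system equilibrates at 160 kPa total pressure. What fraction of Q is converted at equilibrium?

X = 0.318

Let X = conversion of Q (basis 1 mol Q); extent of reaction ξ = X.
Species balance: n_Q = 1 − X; n_M = 3 − 3X; n_R = 2X; n_I = 3.64 (inert).
Summing: n_T = 7.64 − 2X.
Mole fractions y_i = n_i/n_T; K_p = p_R^2 / (p_Q p_M^3) with p_i = y_i·P.
This yields a degree-4 equation in X; solving on (0,1), X = 0.318.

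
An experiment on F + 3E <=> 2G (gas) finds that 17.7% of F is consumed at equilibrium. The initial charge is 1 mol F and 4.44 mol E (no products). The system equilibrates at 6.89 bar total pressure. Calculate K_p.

K_p = 0.00139 bar^-2

Let X = conversion of F (basis 1 mol F); extent of reaction ξ = X.
At extent ξ: n_F = 1 − X; n_E = 4.44 − 3X; n_G = 2X.
n_T = Σnᵢ = 5.44 − 2X.
At X = 0.177: n_F = 0.823, n_E = 3.91, n_G = 0.354, n_T = 5.09.
p_i = (n_i/n_T)·P. K_p = p_G^2 / (p_F p_E^3) = 0.00139 bar^-2.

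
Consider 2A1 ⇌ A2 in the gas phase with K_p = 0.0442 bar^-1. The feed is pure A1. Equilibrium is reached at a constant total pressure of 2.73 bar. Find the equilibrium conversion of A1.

X = 0.179

Take 1 mol A1 as basis and let X be its fractional conversion, so ξ = 0.5X.
Mole table: n_A1 = 1 − X; n_A2 = 0.5X.
Summing: n_T = 1 − 0.5X.
y_i = n_i/n_T, p_i = y_i·P. K_p = p_A2 / (p_A1^2).
Setting this equal to 0.0442 bar^-1 and taking the physical root (0 < X < 1) gives X = 0.179.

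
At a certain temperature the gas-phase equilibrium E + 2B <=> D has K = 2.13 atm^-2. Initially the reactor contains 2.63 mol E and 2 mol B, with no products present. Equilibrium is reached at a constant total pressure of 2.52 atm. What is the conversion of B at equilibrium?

Let X = conversion of B (basis 2 mol B); extent of reaction ξ = X.
Species balance: n_E = 2.63 − X; n_B = 2 − 2X; n_D = X.
Summing: n_T = 4.63 − 2X.
With p_i = (n_i/n_T)P, K = p_D / (p_E p_B^2).
Equating to 2.13 atm^-2 and solving on 0 < X < 1: X = 0.733.

X = 0.733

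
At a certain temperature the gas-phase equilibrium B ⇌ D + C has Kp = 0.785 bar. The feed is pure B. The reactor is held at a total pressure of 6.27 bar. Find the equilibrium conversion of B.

Take 1 mol B as basis and let X be its fractional conversion, so ξ = X.
Moles: n_B = 1 − X; n_D = X; n_C = X.
Summing: n_T = 1 + X.
With p_i = (n_i/n_T)P, Kp = p_D p_C / (p_B).
Setting this equal to 0.785 bar and taking the physical root (0 < X < 1) gives X = 0.334.

X = 0.334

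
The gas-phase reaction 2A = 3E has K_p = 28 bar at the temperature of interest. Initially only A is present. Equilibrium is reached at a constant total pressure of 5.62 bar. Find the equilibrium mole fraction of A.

Basis: 1 mol A initially; let X = conversion of A. Extent ξ = 0.5X.
At extent ξ: n_A = 1 − X; n_E = 1.5X.
n_T = Σnᵢ = 1 + 0.5X.
Mole fractions y_i = n_i/n_T; K_p = p_E^3 / (p_A^2) with p_i = y_i·P.
Equating to 28 bar and solving on 0 < X < 1: X = 0.636.
Then n_A = 0.364, n_T = 1.32, so y_A = 0.276.

y_A = 0.276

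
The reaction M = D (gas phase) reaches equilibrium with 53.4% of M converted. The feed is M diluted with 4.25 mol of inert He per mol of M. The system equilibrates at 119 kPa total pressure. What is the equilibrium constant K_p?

Let X = conversion of M (basis 1 mol M); extent of reaction ξ = X.
Moles: n_M = 1 − X; n_D = X; n_I = 4.25 (inert).
n_T stays at 5.25 (no change in mole number).
At X = 0.534: n_M = 0.466, n_D = 0.534, n_T = 5.25.
p_i = (n_i/n_T)·P. K_p = p_D / (p_M) = 1.15.

K_p = 1.15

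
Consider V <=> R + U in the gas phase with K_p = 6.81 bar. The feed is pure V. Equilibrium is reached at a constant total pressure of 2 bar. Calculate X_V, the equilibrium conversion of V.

Basis: 1 mol V initially; let X = conversion of V. Extent ξ = X.
Species balance: n_V = 1 − X; n_R = X; n_U = X.
n_T = Σnᵢ = 1 + X.
Mole fractions y_i = n_i/n_T; K_p = p_R p_U / (p_V) with p_i = y_i·P.
This yields a degree-2 equation in X; solving on (0,1), X = 0.879.

X = 0.879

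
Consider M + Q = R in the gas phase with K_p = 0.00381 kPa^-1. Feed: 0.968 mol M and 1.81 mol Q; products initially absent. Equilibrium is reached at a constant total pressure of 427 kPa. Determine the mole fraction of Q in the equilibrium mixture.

Basis: 0.968 mol M initially; let X = conversion of M. Extent ξ = 0.968X.
Species balance: n_M = 0.968 − 0.968X; n_Q = 1.81 − 0.968X; n_R = 0.968X.
n_T = Σnᵢ = 2.78 − 0.968X.
Mole fractions y_i = n_i/n_T; K_p = p_R / (p_M p_Q) with p_i = y_i·P.
This yields a degree-2 equation in X; solving on (0,1), X = 0.486.
Then n_Q = 1.34, n_T = 2.31, so y_Q = 0.581.

y_Q = 0.581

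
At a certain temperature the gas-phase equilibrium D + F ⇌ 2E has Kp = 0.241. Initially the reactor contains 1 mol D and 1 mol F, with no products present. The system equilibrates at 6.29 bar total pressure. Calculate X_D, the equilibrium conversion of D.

Take 1 mol D as basis and let X be its fractional conversion, so ξ = X.
Moles: n_D = 1 − X; n_F = 1 − X; n_E = 2X.
Since Δν = 0, n_T = 2 throughout.
y_i = n_i/n_T, p_i = y_i·P. Kp = p_E^2 / (p_D p_F).
This yields a degree-2 equation in X; solving on (0,1), X = 0.197.

X = 0.197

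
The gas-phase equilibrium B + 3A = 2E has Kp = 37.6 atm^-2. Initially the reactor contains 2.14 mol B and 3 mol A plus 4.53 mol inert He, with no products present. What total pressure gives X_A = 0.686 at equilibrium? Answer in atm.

Take 3 mol A as basis and let X be its fractional conversion, so ξ = X.
At extent ξ: n_B = 2.14 − X; n_A = 3 − 3X; n_E = 2X; n_I = 4.53 (inert).
n_T = Σnᵢ = 9.67 − 2X.
Kp = p_E^2 / (p_B p_A^3) with p_i = (n_i/n_T)·P.
At X = 0.686: the mole-fraction product g(X) = Π y_i^ν_i = 106.6. Since Kp = g(X)·P^{-2}, P = (g/Kp)^(1/2) = (106.6/37.6)^(1/2) = 1.68 atm.

P = 1.68 atm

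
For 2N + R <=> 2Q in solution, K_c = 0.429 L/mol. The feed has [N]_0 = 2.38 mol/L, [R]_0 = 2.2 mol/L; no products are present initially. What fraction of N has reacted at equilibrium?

X = 0.457

Let X = conversion of N; extent ξ = 2.38X/2 mol/L.
Concentrations: [N] = 2.38 − 2.38X; [R] = 2.2 − 1.19X; [Q] = 2.38X.
K_c = [Q]^2 / ([N]^2 [R]).
Setting equal to 0.429 and solving for X on (0,1) gives X = 0.457.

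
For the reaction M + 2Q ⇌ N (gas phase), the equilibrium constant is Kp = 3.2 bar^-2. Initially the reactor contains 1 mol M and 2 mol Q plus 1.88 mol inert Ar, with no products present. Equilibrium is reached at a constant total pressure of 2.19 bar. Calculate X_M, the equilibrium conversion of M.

X = 0.503

Let X = conversion of M (basis 1 mol M); extent of reaction ξ = X.
Moles: n_M = 1 − X; n_Q = 2 − 2X; n_N = X; n_I = 1.88 (inert).
Summing: n_T = 4.88 − 2X.
Mole fractions y_i = n_i/n_T; Kp = p_N / (p_M p_Q^2) with p_i = y_i·P.
Equating to 3.2 bar^-2 and solving on 0 < X < 1: X = 0.503.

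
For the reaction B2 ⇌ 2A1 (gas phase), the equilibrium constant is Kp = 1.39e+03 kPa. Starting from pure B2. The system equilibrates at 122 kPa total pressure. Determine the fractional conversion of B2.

Basis: 1 mol B2 initially; let X = conversion of B2. Extent ξ = X.
At extent ξ: n_B2 = 1 − X; n_A1 = 2X.
Summing: n_T = 1 + X.
y_i = n_i/n_T, p_i = y_i·P. Kp = p_A1^2 / (p_B2).
Substituting and setting equal to 1.39e+03 kPa gives a polynomial in X; the root in (0,1) is X = 0.860.

X = 0.860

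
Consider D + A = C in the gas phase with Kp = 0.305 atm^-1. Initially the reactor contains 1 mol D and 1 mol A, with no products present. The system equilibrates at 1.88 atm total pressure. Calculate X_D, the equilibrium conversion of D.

Basis: 1 mol D initially; let X = conversion of D. Extent ξ = X.
At extent ξ: n_D = 1 − X; n_A = 1 − X; n_C = X.
n_T = Σnᵢ = 2 − X.
y_i = n_i/n_T, p_i = y_i·P. Kp = p_C / (p_D p_A).
This yields a degree-2 equation in X; solving on (0,1), X = 0.203.

X = 0.203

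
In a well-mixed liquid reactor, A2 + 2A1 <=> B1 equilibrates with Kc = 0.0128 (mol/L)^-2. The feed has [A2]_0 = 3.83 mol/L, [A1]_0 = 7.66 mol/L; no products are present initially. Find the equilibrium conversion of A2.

Let X = conversion of A2; extent ξ = 3.83·X mol/L.
Concentrations: [A2] = 3.83 − 3.83X; [A1] = 7.66 − 7.66X; [B1] = 3.83X.
Kc = [B1] / ([A2] [A1]^2).
This equals 0.0128 at X = 0.280 (the root in 0 < X < 1).

X = 0.280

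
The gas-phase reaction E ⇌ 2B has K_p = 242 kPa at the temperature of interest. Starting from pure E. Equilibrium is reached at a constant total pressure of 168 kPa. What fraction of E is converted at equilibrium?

Basis: 1 mol E initially; let X = conversion of E. Extent ξ = X.
At extent ξ: n_E = 1 − X; n_B = 2X.
Summing: n_T = 1 + X.
y_i = n_i/n_T, p_i = y_i·P. K_p = p_B^2 / (p_E).
Setting this equal to 242 kPa and taking the physical root (0 < X < 1) gives X = 0.515.

X = 0.515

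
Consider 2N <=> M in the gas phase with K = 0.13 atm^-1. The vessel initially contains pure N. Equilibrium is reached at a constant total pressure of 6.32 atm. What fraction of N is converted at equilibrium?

X = 0.517

Let X = conversion of N (basis 1 mol N); extent of reaction ξ = 0.5X.
Mole table: n_N = 1 − X; n_M = 0.5X.
n_T = Σnᵢ = 1 − 0.5X.
y_i = n_i/n_T, p_i = y_i·P. K = p_M / (p_N^2).
This yields a degree-2 equation in X; solving on (0,1), X = 0.517.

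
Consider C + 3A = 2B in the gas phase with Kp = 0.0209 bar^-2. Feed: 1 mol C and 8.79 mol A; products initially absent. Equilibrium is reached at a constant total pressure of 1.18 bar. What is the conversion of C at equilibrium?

X = 0.192

Let X = conversion of C (basis 1 mol C); extent of reaction ξ = X.
At extent ξ: n_C = 1 − X; n_A = 8.79 − 3X; n_B = 2X.
Summing: n_T = 9.79 − 2X.
With p_i = (n_i/n_T)P, Kp = p_B^2 / (p_C p_A^3).
This yields a degree-4 equation in X; solving on (0,1), X = 0.192.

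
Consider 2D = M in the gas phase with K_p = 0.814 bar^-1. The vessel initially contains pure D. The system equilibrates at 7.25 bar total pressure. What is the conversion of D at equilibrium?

Take 1 mol D as basis and let X be its fractional conversion, so ξ = 0.5X.
Moles: n_D = 1 − X; n_M = 0.5X.
Summing: n_T = 1 − 0.5X.
With p_i = (n_i/n_T)P, K_p = p_M / (p_D^2).
Equating to 0.814 bar^-1 and solving on 0 < X < 1: X = 0.798.

X = 0.798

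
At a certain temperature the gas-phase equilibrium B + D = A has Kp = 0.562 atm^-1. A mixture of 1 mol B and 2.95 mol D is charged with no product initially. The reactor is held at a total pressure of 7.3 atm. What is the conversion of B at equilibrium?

Take 1 mol B as basis and let X be its fractional conversion, so ξ = X.
Moles: n_B = 1 − X; n_D = 2.95 − X; n_A = X.
Summing: n_T = 3.95 − X.
Mole fractions y_i = n_i/n_T; Kp = p_A / (p_B p_D) with p_i = y_i·P.
Substituting and setting equal to 0.562 atm^-1 gives a polynomial in X; the root in (0,1) is X = 0.739.

X = 0.739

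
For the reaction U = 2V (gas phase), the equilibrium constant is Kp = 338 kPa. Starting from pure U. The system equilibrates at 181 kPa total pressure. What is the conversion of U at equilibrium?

X = 0.564

Basis: 1 mol U initially; let X = conversion of U. Extent ξ = X.
Mole table: n_U = 1 − X; n_V = 2X.
n_T = Σnᵢ = 1 + X.
Mole fractions y_i = n_i/n_T; Kp = p_V^2 / (p_U) with p_i = y_i·P.
Equating to 338 kPa and solving on 0 < X < 1: X = 0.564.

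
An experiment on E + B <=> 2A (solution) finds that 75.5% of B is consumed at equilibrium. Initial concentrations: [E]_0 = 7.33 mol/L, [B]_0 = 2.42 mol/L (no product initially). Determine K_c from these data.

Let X = conversion of B.
Concentrations: [E] = 7.33 − 2.42X; [B] = 2.42 − 2.42X; [A] = 4.84X.
At X = 0.755: [E] = 5.5, [B] = 0.593, [A] = 3.65.
K_c = [A]^2 / ([E] [B]) = 4.09.

K_c = 4.09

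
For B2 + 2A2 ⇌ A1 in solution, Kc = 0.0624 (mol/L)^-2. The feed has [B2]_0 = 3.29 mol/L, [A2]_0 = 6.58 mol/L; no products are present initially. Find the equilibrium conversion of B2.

Let X = conversion of B2; extent ξ = 3.29·X mol/L.
Concentrations: [B2] = 3.29 − 3.29X; [A2] = 6.58 − 6.58X; [A1] = 3.29X.
Kc = [A1] / ([B2] [A2]^2).
This equals 0.0624 at X = 0.450 (the root in 0 < X < 1).

X = 0.450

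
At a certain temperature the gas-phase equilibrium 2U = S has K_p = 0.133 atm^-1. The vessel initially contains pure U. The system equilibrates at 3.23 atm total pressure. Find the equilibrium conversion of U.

Basis: 1 mol U initially; let X = conversion of U. Extent ξ = 0.5X.
Species balance: n_U = 1 − X; n_S = 0.5X.
Summing: n_T = 1 − 0.5X.
y_i = n_i/n_T, p_i = y_i·P. K_p = p_S / (p_U^2).
Setting this equal to 0.133 atm^-1 and taking the physical root (0 < X < 1) gives X = 0.393.

X = 0.393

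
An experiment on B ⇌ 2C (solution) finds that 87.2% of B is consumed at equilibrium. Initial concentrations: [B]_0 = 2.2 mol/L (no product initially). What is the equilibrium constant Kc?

Kc = 52.3 mol/L

Let X = conversion of B.
Concentrations: [B] = 2.2 − 2.2X; [C] = 4.4X.
At X = 0.872: [B] = 0.282, [C] = 3.84.
Kc = [C]^2 / ([B]) = 52.3 mol/L.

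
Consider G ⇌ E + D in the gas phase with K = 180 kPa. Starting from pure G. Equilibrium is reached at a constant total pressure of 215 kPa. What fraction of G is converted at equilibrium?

X = 0.675

Let X = conversion of G (basis 1 mol G); extent of reaction ξ = X.
Mole table: n_G = 1 − X; n_E = X; n_D = X.
n_T = Σnᵢ = 1 + X.
With p_i = (n_i/n_T)P, K = p_E p_D / (p_G).
Setting this equal to 180 kPa and taking the physical root (0 < X < 1) gives X = 0.675.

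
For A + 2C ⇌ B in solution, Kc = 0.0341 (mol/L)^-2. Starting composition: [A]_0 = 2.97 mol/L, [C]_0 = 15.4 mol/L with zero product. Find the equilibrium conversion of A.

Let X = conversion of A; extent ξ = 2.97·X mol/L.
Concentrations: [A] = 2.97 − 2.97X; [C] = 15.4 − 5.94X; [B] = 2.97X.
Kc = [B] / ([A] [C]^2).
Equating to 0.0341 (mol/L)^-2: the physical root is X = 0.795.

X = 0.795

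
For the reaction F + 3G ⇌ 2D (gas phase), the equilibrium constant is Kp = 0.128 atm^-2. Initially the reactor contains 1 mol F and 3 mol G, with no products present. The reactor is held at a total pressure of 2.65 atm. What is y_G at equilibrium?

y_G = 0.601

Take 1 mol F as basis and let X be its fractional conversion, so ξ = X.
Mole table: n_F = 1 − X; n_G = 3 − 3X; n_D = 2X.
n_T = Σnᵢ = 4 − 2X.
With p_i = (n_i/n_T)P, Kp = p_D^2 / (p_F p_G^3).
Equating to 0.128 atm^-2 and solving on 0 < X < 1: X = 0.331.
Then n_G = 2.01, n_T = 3.34, so y_G = 0.601.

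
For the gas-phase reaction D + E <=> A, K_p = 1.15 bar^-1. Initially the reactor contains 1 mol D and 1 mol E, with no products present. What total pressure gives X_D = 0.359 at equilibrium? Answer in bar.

Basis: 1 mol D initially; let X = conversion of D. Extent ξ = X.
Species balance: n_D = 1 − X; n_E = 1 − X; n_A = X.
Total moles n_T = 2 − X.
K_p = p_A / (p_D p_E) with p_i = (n_i/n_T)·P.
At X = 0.359: the mole-fraction product g(X) = Π y_i^ν_i = 1.434. Since K_p = g(X)·P^{-1}, P = (g/K_p)^(1/1) = (1.434/1.15)^(1/1) = 1.25 bar.

P = 1.25 bar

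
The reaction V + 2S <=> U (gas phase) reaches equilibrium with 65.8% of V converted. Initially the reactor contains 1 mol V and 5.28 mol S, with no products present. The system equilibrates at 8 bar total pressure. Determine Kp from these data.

Take 1 mol V as basis and let X be its fractional conversion, so ξ = X.
Moles: n_V = 1 − X; n_S = 5.28 − 2X; n_U = X.
n_T = Σnᵢ = 6.28 − 2X.
At X = 0.658: n_V = 0.342, n_S = 3.96, n_U = 0.658, n_T = 4.96.
p_i = (n_i/n_T)·P. Kp = p_U / (p_V p_S^2) = 0.0471 bar^-2.

Kp = 0.0471 bar^-2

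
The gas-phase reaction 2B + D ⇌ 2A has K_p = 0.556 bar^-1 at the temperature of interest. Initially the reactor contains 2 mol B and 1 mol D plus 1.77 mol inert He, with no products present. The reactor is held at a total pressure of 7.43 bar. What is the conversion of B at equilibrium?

X = 0.425

Basis: 2 mol B initially; let X = conversion of B. Extent ξ = X.
At extent ξ: n_B = 2 − 2X; n_D = 1 − X; n_A = 2X; n_I = 1.77 (inert).
Summing: n_T = 4.77 − X.
With p_i = (n_i/n_T)P, K_p = p_A^2 / (p_B^2 p_D).
Setting this equal to 0.556 bar^-1 and taking the physical root (0 < X < 1) gives X = 0.425.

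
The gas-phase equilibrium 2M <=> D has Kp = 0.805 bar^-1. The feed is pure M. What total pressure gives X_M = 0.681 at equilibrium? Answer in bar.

Take 1 mol M as basis and let X be its fractional conversion, so ξ = 0.5X.
Moles: n_M = 1 − X; n_D = 0.5X.
Summing: n_T = 1 − 0.5X.
Kp = p_D / (p_M^2) with p_i = (n_i/n_T)·P.
At X = 0.681: the mole-fraction product g(X) = Π y_i^ν_i = 2.207. Since Kp = g(X)·P^{-1}, P = (g/Kp)^(1/1) = (2.207/0.805)^(1/1) = 2.74 bar.

P = 2.74 bar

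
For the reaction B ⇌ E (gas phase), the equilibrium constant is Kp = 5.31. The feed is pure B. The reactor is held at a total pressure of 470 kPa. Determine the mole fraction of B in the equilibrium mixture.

Take 1 mol B as basis and let X be its fractional conversion, so ξ = X.
At extent ξ: n_B = 1 − X; n_E = X.
Total moles n_T = 1 (Δν = 0, constant).
Mole fractions y_i = n_i/n_T; Kp = p_E / (p_B) with p_i = y_i·P.
Substituting and setting equal to 5.31 gives a polynomial in X; the root in (0,1) is X = 0.842.
Then n_B = 0.158, n_T = 1, so y_B = 0.158.

y_B = 0.158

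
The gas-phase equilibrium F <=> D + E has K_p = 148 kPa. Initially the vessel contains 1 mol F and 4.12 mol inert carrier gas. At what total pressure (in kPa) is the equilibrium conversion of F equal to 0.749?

P = 389 kPa

Let X = conversion of F (basis 1 mol F); extent of reaction ξ = X.
At extent ξ: n_F = 1 − X; n_D = X; n_E = X; n_I = 4.12 (inert).
Total moles n_T = 5.12 + X.
K_p = p_D p_E / (p_F) with p_i = (n_i/n_T)·P.
At X = 0.749: the mole-fraction product g(X) = Π y_i^ν_i = 0.3808. Since K_p = g(X)·P^{1}, P = (K_p/g)^(1/1) = (148/0.3808)^(1/1) = 389 kPa.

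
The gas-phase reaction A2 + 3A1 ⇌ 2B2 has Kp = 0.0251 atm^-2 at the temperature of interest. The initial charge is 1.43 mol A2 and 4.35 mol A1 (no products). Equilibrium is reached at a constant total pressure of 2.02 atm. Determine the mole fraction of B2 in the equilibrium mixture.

y_B2 = 0.087

Basis: 1.43 mol A2 initially; let X = conversion of A2. Extent ξ = 1.43X.
Mole table: n_A2 = 1.43 − 1.43X; n_A1 = 4.35 − 4.29X; n_B2 = 2.86X.
n_T = Σnᵢ = 5.78 − 2.86X.
y_i = n_i/n_T, p_i = y_i·P. Kp = p_B2^2 / (p_A2 p_A1^3).
Substituting and setting equal to 0.0251 atm^-2 gives a polynomial in X; the root in (0,1) is X = 0.161.
Then n_B2 = 0.461, n_T = 5.32, so y_B2 = 0.087.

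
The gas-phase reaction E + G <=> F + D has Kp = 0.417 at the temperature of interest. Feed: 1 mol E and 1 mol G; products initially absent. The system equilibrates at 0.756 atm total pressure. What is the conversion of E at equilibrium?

Basis: 1 mol E initially; let X = conversion of E. Extent ξ = X.
Moles: n_E = 1 − X; n_G = 1 − X; n_F = X; n_D = X.
Since Δν = 0, n_T = 2 throughout.
With p_i = (n_i/n_T)P, Kp = p_F p_D / (p_E p_G).
Substituting and setting equal to 0.417 gives a polynomial in X; the root in (0,1) is X = 0.392.

X = 0.392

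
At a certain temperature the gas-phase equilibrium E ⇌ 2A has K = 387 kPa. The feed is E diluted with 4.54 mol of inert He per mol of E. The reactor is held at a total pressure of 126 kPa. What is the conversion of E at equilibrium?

Take 1 mol E as basis and let X be its fractional conversion, so ξ = X.
Moles: n_E = 1 − X; n_A = 2X; n_I = 4.54 (inert).
n_T = Σnᵢ = 5.54 + X.
With p_i = (n_i/n_T)P, K = p_A^2 / (p_E).
This yields a degree-2 equation in X; solving on (0,1), X = 0.852.

X = 0.852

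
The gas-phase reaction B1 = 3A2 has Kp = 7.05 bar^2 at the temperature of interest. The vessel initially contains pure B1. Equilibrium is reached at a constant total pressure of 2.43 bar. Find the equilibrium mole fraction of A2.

Basis: 1 mol B1 initially; let X = conversion of B1. Extent ξ = X.
Mole table: n_B1 = 1 − X; n_A2 = 3X.
Total moles n_T = 1 + 2X.
With p_i = (n_i/n_T)P, Kp = p_A2^3 / (p_B1).
This yields a degree-3 equation in X; solving on (0,1), X = 0.444.
Then n_A2 = 1.33, n_T = 1.89, so y_A2 = 0.706.

y_A2 = 0.706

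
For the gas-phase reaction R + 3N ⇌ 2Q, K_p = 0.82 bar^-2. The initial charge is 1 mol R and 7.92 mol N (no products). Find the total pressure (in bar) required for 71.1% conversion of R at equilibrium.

P = 1.57 bar

Let X = conversion of R (basis 1 mol R); extent of reaction ξ = X.
Moles: n_R = 1 − X; n_N = 7.92 − 3X; n_Q = 2X.
Total moles n_T = 8.92 − 2X.
K_p = p_Q^2 / (p_R p_N^3) with p_i = (n_i/n_T)·P.
At X = 0.711: the mole-fraction product g(X) = Π y_i^ν_i = 2.03. Since K_p = g(X)·P^{-2}, P = (g/K_p)^(1/2) = (2.03/0.82)^(1/2) = 1.57 bar.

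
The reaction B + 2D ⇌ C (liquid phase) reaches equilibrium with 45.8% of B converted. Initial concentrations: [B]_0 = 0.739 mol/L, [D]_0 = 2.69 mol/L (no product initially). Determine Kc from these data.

Kc = 0.209 (mol/L)^-2

Let X = conversion of B.
Concentrations: [B] = 0.739 − 0.739X; [D] = 2.69 − 1.48X; [C] = 0.739X.
At X = 0.458: [B] = 0.401, [D] = 2.01, [C] = 0.338.
Kc = [C] / ([B] [D]^2) = 0.209 (mol/L)^-2.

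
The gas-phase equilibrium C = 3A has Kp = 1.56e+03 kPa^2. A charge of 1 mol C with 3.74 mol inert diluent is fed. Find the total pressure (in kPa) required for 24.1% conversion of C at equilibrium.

P = 292 kPa

Basis: 1 mol C initially; let X = conversion of C. Extent ξ = X.
Mole table: n_C = 1 − X; n_A = 3X; n_I = 3.74 (inert).
n_T = Σnᵢ = 4.74 + 2X.
Kp = p_A^3 / (p_C) with p_i = (n_i/n_T)·P.
At X = 0.241: the mole-fraction product g(X) = Π y_i^ν_i = 0.01826. Since Kp = g(X)·P^{2}, P = (Kp/g)^(1/2) = (1.56e+03/0.01826)^(1/2) = 292 kPa.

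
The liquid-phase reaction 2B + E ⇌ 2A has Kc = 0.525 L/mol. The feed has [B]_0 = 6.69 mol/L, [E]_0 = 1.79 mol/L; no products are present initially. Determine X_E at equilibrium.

X = 0.669

Let X = conversion of E; extent ξ = 1.79·X mol/L.
Concentrations: [B] = 6.69 − 3.58X; [E] = 1.79 − 1.79X; [A] = 3.58X.
Kc = [A]^2 / ([B]^2 [E]).
Setting equal to 0.525 and solving for X on (0,1) gives X = 0.669.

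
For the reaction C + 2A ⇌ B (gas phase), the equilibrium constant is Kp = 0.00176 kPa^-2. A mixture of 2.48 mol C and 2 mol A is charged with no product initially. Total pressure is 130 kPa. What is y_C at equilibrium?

Let X = conversion of A (basis 2 mol A); extent of reaction ξ = X.
Moles: n_C = 2.48 − X; n_A = 2 − 2X; n_B = X.
Total moles n_T = 4.48 − 2X.
Mole fractions y_i = n_i/n_T; Kp = p_B / (p_C p_A^2) with p_i = y_i·P.
This yields a degree-3 equation in X; solving on (0,1), X = 0.817.
Then n_C = 1.66, n_T = 2.85, so y_C = 0.584.

y_C = 0.584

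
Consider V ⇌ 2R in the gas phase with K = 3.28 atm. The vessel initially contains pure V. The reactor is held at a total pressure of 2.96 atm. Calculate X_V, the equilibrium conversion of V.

Let X = conversion of V (basis 1 mol V); extent of reaction ξ = X.
Moles: n_V = 1 − X; n_R = 2X.
Total moles n_T = 1 + X.
y_i = n_i/n_T, p_i = y_i·P. K = p_R^2 / (p_V).
Setting this equal to 3.28 atm and taking the physical root (0 < X < 1) gives X = 0.466.

X = 0.466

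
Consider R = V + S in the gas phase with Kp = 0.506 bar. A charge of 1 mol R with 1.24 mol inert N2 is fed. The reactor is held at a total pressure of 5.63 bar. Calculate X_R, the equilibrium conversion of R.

X = 0.382

Basis: 1 mol R initially; let X = conversion of R. Extent ξ = X.
Species balance: n_R = 1 − X; n_V = X; n_S = X; n_I = 1.24 (inert).
Summing: n_T = 2.24 + X.
y_i = n_i/n_T, p_i = y_i·P. Kp = p_V p_S / (p_R).
This yields a degree-2 equation in X; solving on (0,1), X = 0.382.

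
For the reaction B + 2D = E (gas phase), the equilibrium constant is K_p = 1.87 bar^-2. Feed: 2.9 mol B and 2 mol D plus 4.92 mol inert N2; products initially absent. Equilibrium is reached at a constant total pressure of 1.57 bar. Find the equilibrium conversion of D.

Basis: 2 mol D initially; let X = conversion of D. Extent ξ = X.
Mole table: n_B = 2.9 − X; n_D = 2 − 2X; n_E = X; n_I = 4.92 (inert).
Total moles n_T = 9.82 − 2X.
With p_i = (n_i/n_T)P, K_p = p_E / (p_B p_D^2).
Equating to 1.87 bar^-2 and solving on 0 < X < 1: X = 0.287.

X = 0.287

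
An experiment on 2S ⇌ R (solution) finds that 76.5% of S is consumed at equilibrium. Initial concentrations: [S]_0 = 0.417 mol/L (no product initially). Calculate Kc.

Kc = 16.6 L/mol

Let X = conversion of S.
Concentrations: [S] = 0.417 − 0.417X; [R] = 0.208X.
At X = 0.765: [S] = 0.098, [R] = 0.16.
Kc = [R] / ([S]^2) = 16.6 L/mol.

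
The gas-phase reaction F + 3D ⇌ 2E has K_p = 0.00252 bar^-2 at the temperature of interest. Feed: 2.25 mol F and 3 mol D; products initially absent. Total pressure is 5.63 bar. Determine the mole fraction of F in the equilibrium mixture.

y_F = 0.424

Take 3 mol D as basis and let X be its fractional conversion, so ξ = X.
Mole table: n_F = 2.25 − X; n_D = 3 − 3X; n_E = 2X.
Summing: n_T = 5.25 − 2X.
y_i = n_i/n_T, p_i = y_i·P. K_p = p_E^2 / (p_F p_D^3).
Substituting and setting equal to 0.00252 bar^-2 gives a polynomial in X; the root in (0,1) is X = 0.165.
Then n_F = 2.09, n_T = 4.92, so y_F = 0.424.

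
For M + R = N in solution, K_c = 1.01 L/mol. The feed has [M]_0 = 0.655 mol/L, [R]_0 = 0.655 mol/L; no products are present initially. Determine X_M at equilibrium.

Let X = conversion of M; extent ξ = 0.655·X mol/L.
Concentrations: [M] = 0.655 − 0.655X; [R] = 0.655 − 0.655X; [N] = 0.655X.
K_c = [N] / ([M] [R]).
This equals 1.01 at X = 0.313 (the root in 0 < X < 1).

X = 0.313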